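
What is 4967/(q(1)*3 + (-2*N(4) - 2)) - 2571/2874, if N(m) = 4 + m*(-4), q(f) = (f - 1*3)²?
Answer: 1182312/8143 ≈ 145.19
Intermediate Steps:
q(f) = (-3 + f)² (q(f) = (f - 3)² = (-3 + f)²)
N(m) = 4 - 4*m
4967/(q(1)*3 + (-2*N(4) - 2)) - 2571/2874 = 4967/((-3 + 1)²*3 + (-2*(4 - 4*4) - 2)) - 2571/2874 = 4967/((-2)²*3 + (-2*(4 - 16) - 2)) - 2571*1/2874 = 4967/(4*3 + (-2*(-12) - 2)) - 857/958 = 4967/(12 + (24 - 2)) - 857/958 = 4967/(12 + 22) - 857/958 = 4967/34 - 857/958 = 1182312/8143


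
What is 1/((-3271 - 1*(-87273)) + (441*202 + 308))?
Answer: 1/173392 ≈ 5.7673e-6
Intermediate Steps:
1/((-3271 - 1*(-87273)) + (441*202 + 308)) = 1/((-3271 + 87273) + (89082 + 308)) = 1/(84002 + 89390) = 1/173392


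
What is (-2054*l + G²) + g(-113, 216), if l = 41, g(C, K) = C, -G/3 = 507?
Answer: 2229114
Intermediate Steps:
G = -1521 (G = -3*507 = -1521)
(-2054*l + G²) + g(-113, 216) = (-2054*41 + (-1521)²) - 113 = (-84214 + 2313441) - 113 = 2229227 - 113 = 2229114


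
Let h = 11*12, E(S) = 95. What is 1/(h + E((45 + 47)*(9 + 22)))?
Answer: 1/227 ≈ 0.0044053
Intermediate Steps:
h = 132
1/(h + E((45 + 47)*(9 + 22))) = 1/(132 + 95) = 1/227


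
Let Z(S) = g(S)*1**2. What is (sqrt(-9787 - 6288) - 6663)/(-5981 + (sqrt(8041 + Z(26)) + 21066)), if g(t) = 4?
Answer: -20102271/45509836 + 6663*sqrt(8045)/227549180 - I*sqrt(5172935)/45509836 + 15085*I*sqrt(643)/45509836 ≈ -0.43909 + 0.0083552*I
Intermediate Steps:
Z(S) = 4 (Z(S) = 4*1**2 = 4*1 = 4)
(sqrt(-9787 - 6288) - 6663)/(-5981 + (sqrt(8041 + Z(26)) + 21066)) = (sqrt(-9787 - 6288) - 6663)/(-5981 + (sqrt(8041 + 4) + 21066)) = (sqrt(-16075) - 6663)/(-5981 + (sqrt(8045) + 21066)) = (5*I*sqrt(643) - 6663)/(-5981 + (21066 + sqrt(8045))) = (-6663 + 5*I*sqrt(643))/(15085 + sqrt(8045))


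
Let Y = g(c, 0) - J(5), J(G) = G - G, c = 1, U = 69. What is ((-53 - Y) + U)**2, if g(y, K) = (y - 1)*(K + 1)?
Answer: 256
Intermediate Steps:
g(y, K) = (1 + K)*(-1 + y) (g(y, K) = (-1 + y)*(1 + K) = (1 + K)*(-1 + y))
J(G) = 0
Y = 0 (Y = (-1 + 1 - 1*0 + 0*1) - 1*0 = (-1 + 1 + 0 + 0) + 0 = 0 + 0 = 0)
((-53 - Y) + U)**2 = ((-53 - 1*0) + 69)**2 = ((-53 + 0) + 69)**2 = (-53 + 69)**2 = 16**2 = 256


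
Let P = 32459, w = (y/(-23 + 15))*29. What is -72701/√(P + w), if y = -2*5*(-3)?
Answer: -145402*√129401/129401 ≈ -404.21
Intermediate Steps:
y = 30 (y = -10*(-3) = 30)
w = -435/4 (w = (30/(-23 + 15))*29 = (30/(-8))*29 = (30*(-⅛))*29 = -15/4*29 = -435/4 ≈ -108.75)
-72701/√(P + w) = -72701/√(32459 - 435/4) = -72701*2*√129401/129401 = -145402*√129401/129401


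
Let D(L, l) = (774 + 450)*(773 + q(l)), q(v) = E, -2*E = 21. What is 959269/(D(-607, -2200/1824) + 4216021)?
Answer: 959269/5149321 ≈ 0.18629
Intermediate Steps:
E = -21/2 (E = -½*21 = -21/2 ≈ -10.500)
q(v) = -21/2
D(L, l) = 933300 (D(L, l) = (774 + 450)*(773 - 21/2) = 1224*(1525/2) = 933300)
959269/(D(-607, -2200/1824) + 4216021) = 959269/(933300 + 4216021) = 959269/5149321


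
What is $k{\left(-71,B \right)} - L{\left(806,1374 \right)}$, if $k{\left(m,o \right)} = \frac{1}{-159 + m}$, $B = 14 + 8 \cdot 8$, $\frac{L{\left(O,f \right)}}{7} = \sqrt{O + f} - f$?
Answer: $\frac{2212139}{230} - 14 \sqrt{545} \approx 9291.2$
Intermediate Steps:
$L{\left(O,f \right)} = - 7 f + 7 \sqrt{O + f}$ ($L{\left(O,f \right)} = 7 \left(\sqrt{O + f} - f\right) = - 7 f + 7 \sqrt{O + f}$)
$B = 78$ ($B = 14 + 64 = 78$)
$k{\left(-71,B \right)} - L{\left(806,1374 \right)} = \frac{1}{-159 - 71} - \left(\left(-7\right) 1374 + 7 \sqrt{806 + 1374}\right) = \frac{1}{-230} - \left(-9618 + 7 \sqrt{2180}\right) = - \frac{1}{230} - \left(-9618 + 7 \cdot 2 \sqrt{545}\right) = - \frac{1}{230} - \left(-9618 + 14 \sqrt{545}\right) = - \frac{1}{230} + \left(9618 - 14 \sqrt{545}\right) = \frac{2212139}{230} - 14 \sqrt{545}$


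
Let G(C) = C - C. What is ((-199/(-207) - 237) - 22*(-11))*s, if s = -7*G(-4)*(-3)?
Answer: 0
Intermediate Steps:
G(C) = 0
s = 0 (s = -7*0*(-3) = 0*(-3) = 0)
((-199/(-207) - 237) - 22*(-11))*s = ((-199/(-207) - 237) - 22*(-11))*0 = ((-199*(-1/207) - 237) + 242)*0 = ((199/207 - 237) + 242)*0 = (-48860/207 + 242)*0 = (1234/207)*0 = 0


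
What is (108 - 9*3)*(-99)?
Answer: -8019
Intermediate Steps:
(108 - 9*3)*(-99) = (108 - 27)*(-99) = 81*(-99) = -8019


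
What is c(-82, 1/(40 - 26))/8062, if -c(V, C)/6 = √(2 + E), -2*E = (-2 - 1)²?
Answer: -3*I*√10/8062 ≈ -0.0011767*I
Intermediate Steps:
E = -9/2 (E = -(-2 - 1)²/2 = -½*(-3)² = -½*9 = -9/2 ≈ -4.5000)
c(V, C) = -3*I*√10 (c(V, C) = -6*√(2 - 9/2) = -3*I*√10)
c(-82, 1/(40 - 26))/8062 = -3*I*√10/8062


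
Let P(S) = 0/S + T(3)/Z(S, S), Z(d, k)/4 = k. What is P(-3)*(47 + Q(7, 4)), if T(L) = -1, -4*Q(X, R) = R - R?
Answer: 47/12 ≈ 3.9167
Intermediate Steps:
Q(X, R) = 0 (Q(X, R) = -(R - R)/4 = -1/4*0 = 0)
Z(d, k) = 4*k
P(S) = -1/(4*S) (P(S) = 0/S - 1/(4*S) = 0 - 1/(4*S) = -1/(4*S))
P(-3)*(47 + Q(7, 4)) = (-1/4/(-3))*(47 + 0) = -1/4*(-1/3)*47 = (1/12)*47 = 47/12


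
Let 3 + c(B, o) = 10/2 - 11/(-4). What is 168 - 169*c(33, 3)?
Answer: -2539/4 ≈ -634.75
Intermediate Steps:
c(B, o) = 19/4 (c(B, o) = -3 + (10/2 - 11/(-4)) = -3 + (10*(½) - 11*(-¼)) = -3 + (5 + 11/4) = -3 + 31/4 = 19/4)
168 - 169*c(33, 3) = 168 - 169*19/4 = 168 - 3211/4 = -2539/4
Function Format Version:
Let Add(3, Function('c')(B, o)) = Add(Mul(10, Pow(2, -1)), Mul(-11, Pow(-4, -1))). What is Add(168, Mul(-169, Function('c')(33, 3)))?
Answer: Rational(-2539, 4) ≈ -634.75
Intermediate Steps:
Function('c')(B, o) = Rational(19, 4) (Function('c')(B, o) = Add(-3, Add(Mul(10, Pow(2, -1)), Mul(-11, Pow(-4, -1)))) = Add(-3, Add(Mul(10, Rational(1, 2)), Mul(-11, Rational(-1, 4)))) = Add(-3, Add(5, Rational(11, 4))) = Add(-3, Rational(31, 4)) = Rational(19, 4))
Add(168, Mul(-169, Function('c')(33, 3))) = Add(168, Mul(-169, Rational(19, 4))) = Add(168, Rational(-3211, 4)) = Rational(-2539, 4)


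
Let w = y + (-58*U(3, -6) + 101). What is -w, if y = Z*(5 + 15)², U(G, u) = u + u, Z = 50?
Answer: -20797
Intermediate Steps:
U(G, u) = 2*u
y = 20000 (y = 50*(5 + 15)² = 50*20² = 50*400 = 20000)
w = 20797 (w = 20000 + (-116*(-6) + 101) = 20000 + (-58*(-12) + 101) = 20000 + (696 + 101) = 20000 + 797 = 20797)
-w = -1*20797 = -20797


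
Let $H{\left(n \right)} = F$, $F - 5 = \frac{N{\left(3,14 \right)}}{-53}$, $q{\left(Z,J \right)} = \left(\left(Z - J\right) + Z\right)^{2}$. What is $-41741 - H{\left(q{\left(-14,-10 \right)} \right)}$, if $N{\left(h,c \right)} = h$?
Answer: $- \frac{2212535}{53} \approx -41746.0$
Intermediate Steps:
$q{\left(Z,J \right)} = \left(- J + 2 Z\right)^{2}$
$F = \frac{262}{53}$ ($F = 5 + \frac{3}{-53} = 5 + 3 \left(- \frac{1}{53}\right) = 5 - \frac{3}{53} = \frac{262}{53} \approx 4.9434$)
$H{\left(n \right)} = \frac{262}{53}$
$-41741 - H{\left(q{\left(-14,-10 \right)} \right)} = -41741 - \frac{262}{53} = - \frac{2212535}{53}$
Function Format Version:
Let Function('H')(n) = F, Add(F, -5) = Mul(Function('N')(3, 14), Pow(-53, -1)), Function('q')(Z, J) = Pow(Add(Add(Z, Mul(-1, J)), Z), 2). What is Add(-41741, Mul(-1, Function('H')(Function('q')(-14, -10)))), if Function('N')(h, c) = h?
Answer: Rational(-2212535, 53) ≈ -41746.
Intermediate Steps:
Function('q')(Z, J) = Pow(Add(Mul(-1, J), Mul(2, Z)), 2)
F = Rational(262, 53) (F = Add(5, Mul(3, Pow(-53, -1))) = Add(5, Mul(3, Rational(-1, 53))) = Add(5, Rational(-3, 53)) = Rational(262, 53) ≈ 4.9434)
Function('H')(n) = Rational(262, 53)
Add(-41741, Mul(-1, Function('H')(Function('q')(-14, -10)))) = Add(-41741, Mul(-1, Rational(262, 53))) = Add(-41741, Rational(-262, 53)) = Rational(-2212535, 53)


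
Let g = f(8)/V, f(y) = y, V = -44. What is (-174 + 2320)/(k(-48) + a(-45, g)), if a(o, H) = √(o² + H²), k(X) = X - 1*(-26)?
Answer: 5712652/186465 + 23606*√245029/186465 ≈ 93.303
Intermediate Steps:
k(X) = 26 + X (k(X) = X + 26 = 26 + X)
g = -2/11 (g = 8/(-44) = 8*(-1/44) = -2/11 ≈ -0.18182)
a(o, H) = √(H² + o²)
(-174 + 2320)/(k(-48) + a(-45, g)) = (-174 + 2320)/((26 - 48) + √((-2/11)² + (-45)²)) = 2146/(-22 + √(4/121 + 2025)) = 2146/(-22 + √(245029/121)) = 2146/(-22 + √245029/11)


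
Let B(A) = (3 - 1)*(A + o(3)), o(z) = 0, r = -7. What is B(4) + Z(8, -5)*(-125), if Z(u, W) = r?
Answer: 883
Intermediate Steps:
Z(u, W) = -7
B(A) = 2*A (B(A) = (3 - 1)*(A + 0) = 2*A)
B(4) + Z(8, -5)*(-125) = 2*4 - 7*(-125) = 8 + 875 = 883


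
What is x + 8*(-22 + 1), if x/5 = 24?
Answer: -48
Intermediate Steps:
x = 120 (x = 5*24 = 120)
x + 8*(-22 + 1) = 120 + 8*(-22 + 1) = 120 + 8*(-21) = 120 - 168 = -48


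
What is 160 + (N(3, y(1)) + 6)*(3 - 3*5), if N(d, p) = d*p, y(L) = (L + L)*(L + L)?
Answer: -56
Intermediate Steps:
y(L) = 4*L**2 (y(L) = (2*L)*(2*L) = 4*L**2)
160 + (N(3, y(1)) + 6)*(3 - 3*5) = 160 + (3*(4*1**2) + 6)*(3 - 3*5) = 160 + (3*(4*1) + 6)*(3 - 15) = 160 + (3*4 + 6)*(-12) = 160 + (12 + 6)*(-12) = 160 + 18*(-12) = 160 - 216 = -56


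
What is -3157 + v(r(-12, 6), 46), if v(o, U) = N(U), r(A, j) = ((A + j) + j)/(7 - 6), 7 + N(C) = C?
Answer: -3118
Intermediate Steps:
N(C) = -7 + C
r(A, j) = A + 2*j (r(A, j) = (A + 2*j)/1 = (A + 2*j)*1 = A + 2*j)
v(o, U) = -7 + U
-3157 + v(r(-12, 6), 46) = -3157 + (-7 + 46) = -3157 + 39 = -3118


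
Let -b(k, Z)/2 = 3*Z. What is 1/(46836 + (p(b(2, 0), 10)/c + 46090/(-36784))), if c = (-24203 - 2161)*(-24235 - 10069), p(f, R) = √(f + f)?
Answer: 1672/78307697 ≈ 2.1352e-5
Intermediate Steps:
b(k, Z) = -6*Z
p(f, R) = √2*√f (p(f, R) = √(2*f) = √2*√f)
c = 904390656 (c = -26364*(-34304) = 904390656)
1/(46836 + (p(b(2, 0), 10)/c + 46090/(-36784))) = 1/(46836 + ((√2*√(-6*0))/904390656 + 46090/(-36784))) = 1/(46836 + ((√2*√0)*(1/904390656) + 46090*(-1/36784))) = 1/(46836 + ((√2*0)*(1/904390656) - 2095/1672)) = 1/(46836 + (0*(1/904390656) - 2095/1672)) = 1/(46836 + (0 - 2095/1672)) = 1/(46836 - 2095/1672) = 1/(78307697/1672) = 1672/78307697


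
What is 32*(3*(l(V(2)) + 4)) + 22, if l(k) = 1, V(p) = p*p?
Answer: 502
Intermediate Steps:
V(p) = p**2
32*(3*(l(V(2)) + 4)) + 22 = 32*(3*(1 + 4)) + 22 = 32*(3*5) + 22 = 32*15 + 22 = 480 + 22 = 502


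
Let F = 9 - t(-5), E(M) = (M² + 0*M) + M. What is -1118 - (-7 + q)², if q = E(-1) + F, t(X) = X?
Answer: -1167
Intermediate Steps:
E(M) = M + M² (E(M) = (M² + 0) + M = M² + M = M + M²)
F = 14 (F = 9 - 1*(-5) = 9 + 5 = 14)
q = 14 (q = -(1 - 1) + 14 = -1*0 + 14 = 0 + 14 = 14)
-1118 - (-7 + q)² = -1118 - (-7 + 14)² = -1118 - 1*7² = -1118 - 1*49 = -1118 - 49 = -1167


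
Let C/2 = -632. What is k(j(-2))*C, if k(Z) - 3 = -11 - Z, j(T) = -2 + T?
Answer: 5056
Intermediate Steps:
C = -1264 (C = 2*(-632) = -1264)
k(Z) = -8 - Z (k(Z) = 3 + (-11 - Z) = -8 - Z)
k(j(-2))*C = (-8 - (-2 - 2))*(-1264) = (-8 - 1*(-4))*(-1264) = (-8 + 4)*(-1264) = -4*(-1264) = 5056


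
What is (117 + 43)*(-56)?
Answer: -8960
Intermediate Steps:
(117 + 43)*(-56) = 160*(-56) = -8960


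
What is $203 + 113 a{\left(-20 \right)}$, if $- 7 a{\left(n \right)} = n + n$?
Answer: $\frac{5941}{7} \approx 848.71$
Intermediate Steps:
$a{\left(n \right)} = - \frac{2 n}{7}$ ($a{\left(n \right)} = - \frac{n + n}{7} = - \frac{2 n}{7}$)
$203 + 113 a{\left(-20 \right)} = 203 + 113 \left(\left(- \frac{2}{7}\right) \left(-20\right)\right) = 203 + 113 \cdot \frac{40}{7} = 203 + \frac{4520}{7} = \frac{5941}{7}$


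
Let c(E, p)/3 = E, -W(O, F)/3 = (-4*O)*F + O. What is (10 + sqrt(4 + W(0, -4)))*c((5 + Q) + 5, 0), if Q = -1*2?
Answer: 288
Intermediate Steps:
W(O, F) = -3*O + 12*F*O (W(O, F) = -3*((-4*O)*F + O) = -3*(-4*F*O + O) = -3*(O - 4*F*O) = -3*O + 12*F*O)
Q = -2
c(E, p) = 3*E
(10 + sqrt(4 + W(0, -4)))*c((5 + Q) + 5, 0) = (10 + sqrt(4 + 3*0*(-1 + 4*(-4))))*(3*((5 - 2) + 5)) = (10 + sqrt(4 + 3*0*(-1 - 16)))*(3*(3 + 5)) = (10 + sqrt(4 + 3*0*(-17)))*(3*8) = (10 + sqrt(4 + 0))*24 = (10 + sqrt(4))*24 = (10 + 2)*24 = 12*24 = 288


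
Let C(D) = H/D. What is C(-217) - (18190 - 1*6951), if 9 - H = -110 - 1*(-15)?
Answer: -2438967/217 ≈ -11239.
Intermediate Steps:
H = 104 (H = 9 - (-110 - 1*(-15)) = 9 - (-110 + 15) = 9 - 1*(-95) = 9 + 95 = 104)
C(D) = 104/D
C(-217) - (18190 - 1*6951) = 104/(-217) - (18190 - 1*6951) = 104*(-1/217) - (18190 - 6951) = -104/217 - 1*11239 = -104/217 - 11239 = -2438967/217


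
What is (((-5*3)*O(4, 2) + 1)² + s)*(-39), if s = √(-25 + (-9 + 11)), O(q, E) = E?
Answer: -32799 - 39*I*√23 ≈ -32799.0 - 187.04*I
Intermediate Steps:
s = I*√23 (s = √(-25 + 2) = √(-23) = I*√23 ≈ 4.7958*I)
(((-5*3)*O(4, 2) + 1)² + s)*(-39) = ((-5*3*2 + 1)² + I*√23)*(-39) = ((-15*2 + 1)² + I*√23)*(-39) = ((-30 + 1)² + I*√23)*(-39) = ((-29)² + I*√23)*(-39) = (841 + I*√23)*(-39) = -32799 - 39*I*√23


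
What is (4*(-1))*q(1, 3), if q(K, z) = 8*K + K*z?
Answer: -44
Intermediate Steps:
(4*(-1))*q(1, 3) = (4*(-1))*(1*(8 + 3)) = -4*11 = -44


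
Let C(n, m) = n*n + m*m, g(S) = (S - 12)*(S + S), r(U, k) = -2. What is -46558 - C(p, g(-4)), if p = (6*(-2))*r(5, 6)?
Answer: -63518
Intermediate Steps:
p = 24 (p = (6*(-2))*(-2) = -12*(-2) = 24)
g(S) = 2*S*(-12 + S) (g(S) = (-12 + S)*(2*S) = 2*S*(-12 + S))
C(n, m) = m**2 + n**2 (C(n, m) = n**2 + m**2 = m**2 + n**2)
-46558 - C(p, g(-4)) = -46558 - ((2*(-4)*(-12 - 4))**2 + 24**2) = -46558 - ((2*(-4)*(-16))**2 + 576) = -46558 - (128**2 + 576) = -46558 - (16384 + 576) = -46558 - 1*16960 = -46558 - 16960 = -63518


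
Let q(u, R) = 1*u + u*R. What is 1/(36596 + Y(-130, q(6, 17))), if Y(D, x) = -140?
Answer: 1/36456 ≈ 2.7430e-5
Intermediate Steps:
q(u, R) = u + R*u
1/(36596 + Y(-130, q(6, 17))) = 1/(36596 - 140) = 1/36456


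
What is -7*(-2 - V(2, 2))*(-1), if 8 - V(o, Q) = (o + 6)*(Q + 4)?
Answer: 266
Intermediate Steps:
V(o, Q) = 8 - (4 + Q)*(6 + o) (V(o, Q) = 8 - (o + 6)*(Q + 4) = 8 - (6 + o)*(4 + Q) = 8 - (4 + Q)*(6 + o))
-7*(-2 - V(2, 2))*(-1) = -7*(-2 - (-16 - 6*2 - 4*2 - 1*2*2))*(-1) = -7*(-2 - (-16 - 12 - 8 - 4))*(-1) = -7*(-2 - 1*(-40))*(-1) = -7*(-2 + 40)*(-1) = -7*38*(-1) = -266*(-1) = 266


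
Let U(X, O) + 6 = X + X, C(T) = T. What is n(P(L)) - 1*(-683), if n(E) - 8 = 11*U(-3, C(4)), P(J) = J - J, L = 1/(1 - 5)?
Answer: 559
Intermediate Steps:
U(X, O) = -6 + 2*X (U(X, O) = -6 + (X + X) = -6 + 2*X)
L = -¼ (L = 1/(-4) = -¼ ≈ -0.25000)
P(J) = 0
n(E) = -124 (n(E) = 8 + 11*(-6 + 2*(-3)) = 8 + 11*(-6 - 6) = 8 + 11*(-12) = 8 - 132 = -124)
n(P(L)) - 1*(-683) = -124 - 1*(-683) = -124 + 683 = 559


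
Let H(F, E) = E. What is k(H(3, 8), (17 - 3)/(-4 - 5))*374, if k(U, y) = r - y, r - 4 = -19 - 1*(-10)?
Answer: -11594/9 ≈ -1288.2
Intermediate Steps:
r = -5 (r = 4 + (-19 - 1*(-10)) = 4 + (-19 + 10) = 4 - 9 = -5)
k(U, y) = -5 - y
k(H(3, 8), (17 - 3)/(-4 - 5))*374 = (-5 - (17 - 3)/(-4 - 5))*374 = (-5 - 14/(-9))*374 = (-5 - 14*(-1)/9)*374 = (-5 - 1*(-14/9))*374 = (-5 + 14/9)*374 = -31/9*374 = -11594/9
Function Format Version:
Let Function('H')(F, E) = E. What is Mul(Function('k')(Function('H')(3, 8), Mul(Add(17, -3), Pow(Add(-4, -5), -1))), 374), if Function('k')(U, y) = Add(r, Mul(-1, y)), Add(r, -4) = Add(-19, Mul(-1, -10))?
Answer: Rational(-11594, 9) ≈ -1288.2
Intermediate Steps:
r = -5 (r = Add(4, Add(-19, Mul(-1, -10))) = Add(4, Add(-19, 10)) = Add(4, -9) = -5)
Function('k')(U, y) = Add(-5, Mul(-1, y))
Mul(Function('k')(Function('H')(3, 8), Mul(Add(17, -3), Pow(Add(-4, -5), -1))), 374) = Mul(Add(-5, Mul(-1, Mul(Add(17, -3), Pow(Add(-4, -5), -1)))), 374) = Mul(Add(-5, Mul(-1, Mul(14, Pow(-9, -1)))), 374) = Mul(Add(-5, Mul(-1, Mul(14, Rational(-1, 9)))), 374) = Mul(Add(-5, Mul(-1, Rational(-14, 9))), 374) = Mul(Add(-5, Rational(14, 9)), 374) = Mul(Rational(-31, 9), 374) = Rational(-11594, 9)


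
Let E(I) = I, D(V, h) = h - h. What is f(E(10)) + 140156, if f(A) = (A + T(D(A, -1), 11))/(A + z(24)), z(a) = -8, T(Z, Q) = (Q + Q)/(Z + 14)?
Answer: 1962265/14 ≈ 1.4016e+5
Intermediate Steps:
D(V, h) = 0
T(Z, Q) = 2*Q/(14 + Z) (T(Z, Q) = (2*Q)/(14 + Z) = 2*Q/(14 + Z))
f(A) = (11/7 + A)/(-8 + A) (f(A) = (A + 2*11/(14 + 0))/(A - 8) = (A + 2*11/14)/(-8 + A) = (A + 2*11*(1/14))/(-8 + A) = (A + 11/7)/(-8 + A) = (11/7 + A)/(-8 + A))
f(E(10)) + 140156 = (11/7 + 10)/(-8 + 10) + 140156 = (81/7)/2 + 140156 = (½)*(81/7) + 140156 = 81/14 + 140156 = 1962265/14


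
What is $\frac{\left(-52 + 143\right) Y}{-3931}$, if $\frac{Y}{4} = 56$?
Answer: $- \frac{20384}{3931} \approx -5.1854$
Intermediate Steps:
$Y = 224$ ($Y = 4 \cdot 56 = 224$)
$\frac{\left(-52 + 143\right) Y}{-3931} = \frac{\left(-52 + 143\right) 224}{-3931} = 91 \cdot 224 \left(- \frac{1}{3931}\right) = 20384 \left(- \frac{1}{3931}\right) = - \frac{20384}{3931}$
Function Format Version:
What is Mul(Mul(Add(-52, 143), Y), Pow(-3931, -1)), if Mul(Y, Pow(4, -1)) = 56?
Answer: Rational(-20384, 3931) ≈ -5.1854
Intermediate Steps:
Y = 224 (Y = Mul(4, 56) = 224)
Mul(Mul(Add(-52, 143), Y), Pow(-3931, -1)) = Mul(Mul(Add(-52, 143), 224), Pow(-3931, -1)) = Mul(Mul(91, 224), Rational(-1, 3931)) = Mul(20384, Rational(-1, 3931)) = Rational(-20384, 3931)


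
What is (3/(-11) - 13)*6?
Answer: -876/11 ≈ -79.636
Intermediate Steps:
(3/(-11) - 13)*6 = (3*(-1/11) - 13)*6 = (-3/11 - 13)*6 = -146/11*6 = -876/11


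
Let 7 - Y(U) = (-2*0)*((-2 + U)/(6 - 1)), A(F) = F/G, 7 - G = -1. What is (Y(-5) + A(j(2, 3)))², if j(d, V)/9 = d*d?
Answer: 529/4 ≈ 132.25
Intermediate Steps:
j(d, V) = 9*d² (j(d, V) = 9*(d*d) = 9*d²)
G = 8 (G = 7 - 1*(-1) = 7 + 1 = 8)
A(F) = F/8
Y(U) = 7 (Y(U) = 7 - (-2*0)*(-2 + U)/(6 - 1) = 7 - 0*(-2 + U)/5 = 7 - 0*(-2 + U)*(⅕) = 7 - 0*(-⅖ + U/5) = 7 - 1*0 = 7 + 0 = 7)
(Y(-5) + A(j(2, 3)))² = (7 + (9*2²)/8)² = (7 + (9*4)/8)² = (7 + (⅛)*36)² = (7 + 9/2)² = (23/2)² = 529/4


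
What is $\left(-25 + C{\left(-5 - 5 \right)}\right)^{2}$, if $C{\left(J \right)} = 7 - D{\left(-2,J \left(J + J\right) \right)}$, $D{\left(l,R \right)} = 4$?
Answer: $484$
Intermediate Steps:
$C{\left(J \right)} = 3$ ($C{\left(J \right)} = 7 - 4 = 3$)
$\left(-25 + C{\left(-5 - 5 \right)}\right)^{2} = \left(-25 + 3\right)^{2} = \left(-22\right)^{2} = 484$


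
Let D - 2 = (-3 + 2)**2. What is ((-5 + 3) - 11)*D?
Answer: -39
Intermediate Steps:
D = 3 (D = 2 + (-3 + 2)**2 = 2 + (-1)**2 = 2 + 1 = 3)
((-5 + 3) - 11)*D = ((-5 + 3) - 11)*3 = (-2 - 11)*3 = -13*3 = -39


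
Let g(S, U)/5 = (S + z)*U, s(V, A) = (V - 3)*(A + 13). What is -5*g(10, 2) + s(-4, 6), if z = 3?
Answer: -783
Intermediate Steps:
s(V, A) = (-3 + V)*(13 + A)
g(S, U) = 5*U*(3 + S) (g(S, U) = 5*((S + 3)*U) = 5*((3 + S)*U) = 5*(U*(3 + S)) = 5*U*(3 + S))
-5*g(10, 2) + s(-4, 6) = -25*2*(3 + 10) + (-39 - 3*6 + 13*(-4) + 6*(-4)) = -25*2*13 + (-39 - 18 - 52 - 24) = -5*130 - 133 = -650 - 133 = -783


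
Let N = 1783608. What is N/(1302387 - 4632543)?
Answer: -148634/277513 ≈ -0.53559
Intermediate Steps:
N/(1302387 - 4632543) = 1783608/(1302387 - 4632543) = 1783608/(-3330156) = 1783608*(-1/3330156) = -148634/277513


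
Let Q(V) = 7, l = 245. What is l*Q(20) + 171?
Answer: 1886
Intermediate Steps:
l*Q(20) + 171 = 245*7 + 171 = 1715 + 171 = 1886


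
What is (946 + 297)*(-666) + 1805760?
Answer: 977922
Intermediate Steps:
(946 + 297)*(-666) + 1805760 = 1243*(-666) + 1805760 = -827838 + 1805760 = 977922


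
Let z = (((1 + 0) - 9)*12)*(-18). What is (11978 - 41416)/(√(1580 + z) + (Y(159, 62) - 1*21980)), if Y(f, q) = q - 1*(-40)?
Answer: 161011141/119660894 + 14719*√827/119660894 ≈ 1.3491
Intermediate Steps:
Y(f, q) = 40 + q (Y(f, q) = q + 40 = 40 + q)
z = 1728 (z = ((1 - 9)*12)*(-18) = -8*12*(-18) = -96*(-18) = 1728)
(11978 - 41416)/(√(1580 + z) + (Y(159, 62) - 1*21980)) = (11978 - 41416)/(√(1580 + 1728) + ((40 + 62) - 1*21980)) = -29438/(√3308 + (102 - 21980)) = -29438/(2*√827 - 21878) = -29438/(-21878 + 2*√827)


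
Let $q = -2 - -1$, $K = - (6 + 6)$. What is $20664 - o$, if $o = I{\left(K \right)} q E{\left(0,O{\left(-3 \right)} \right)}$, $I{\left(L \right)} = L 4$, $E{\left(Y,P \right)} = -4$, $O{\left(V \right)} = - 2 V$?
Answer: $20856$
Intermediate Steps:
$K = -12$ ($K = \left(-1\right) 12 = -12$)
$I{\left(L \right)} = 4 L$
$q = -1$ ($q = -2 + 1 = -1$)
$o = -192$ ($o = 4 \left(-12\right) \left(-1\right) \left(-4\right) = \left(-48\right) \left(-1\right) \left(-4\right) = 48 \left(-4\right) = -192$)
$20664 - o = 20664 - -192 = 20664 + 192 = 20856$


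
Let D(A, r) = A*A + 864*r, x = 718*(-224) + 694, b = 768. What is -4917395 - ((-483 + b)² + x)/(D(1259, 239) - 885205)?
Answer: -4456989062027/906372 ≈ -4.9174e+6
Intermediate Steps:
x = -160138 (x = -160832 + 694 = -160138)
D(A, r) = A² + 864*r
-4917395 - ((-483 + b)² + x)/(D(1259, 239) - 885205) = -4917395 - ((-483 + 768)² - 160138)/((1259² + 864*239) - 885205) = -4917395 - (285² - 160138)/((1585081 + 206496) - 885205) = -4917395 - (81225 - 160138)/(1791577 - 885205) = -4917395 - (-78913)/906372 = -4917395 - 1*(-78913/906372) = -4917395 + 78913/906372 = -4456989062027/906372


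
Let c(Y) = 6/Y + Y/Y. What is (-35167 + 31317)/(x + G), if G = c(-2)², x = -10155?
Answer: 3850/10151 ≈ 0.37927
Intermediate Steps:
c(Y) = 1 + 6/Y (c(Y) = 6/Y + 1 = 1 + 6/Y)
G = 4 (G = ((6 - 2)/(-2))² = (-½*4)² = (-2)² = 4)
(-35167 + 31317)/(x + G) = (-35167 + 31317)/(-10155 + 4) = -3850/(-10151) = -3850*(-1/10151) = 3850/10151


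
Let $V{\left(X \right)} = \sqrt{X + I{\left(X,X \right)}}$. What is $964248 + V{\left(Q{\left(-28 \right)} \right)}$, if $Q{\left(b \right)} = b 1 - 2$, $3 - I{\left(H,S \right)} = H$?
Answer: $964248 + \sqrt{3} \approx 9.6425 \cdot 10^{5}$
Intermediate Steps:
$I{\left(H,S \right)} = 3 - H$
$Q{\left(b \right)} = -2 + b$ ($Q{\left(b \right)} = b - 2 = -2 + b$)
$V{\left(X \right)} = \sqrt{3}$ ($V{\left(X \right)} = \sqrt{X - \left(-3 + X\right)} = \sqrt{3}$)
$964248 + V{\left(Q{\left(-28 \right)} \right)} = 964248 + \sqrt{3}$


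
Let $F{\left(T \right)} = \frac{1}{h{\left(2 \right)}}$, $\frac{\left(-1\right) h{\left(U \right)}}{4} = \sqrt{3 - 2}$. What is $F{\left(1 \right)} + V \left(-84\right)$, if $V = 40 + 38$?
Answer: $- \frac{26209}{4} \approx -6552.3$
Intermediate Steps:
$h{\left(U \right)} = -4$ ($h{\left(U \right)} = - 4 \sqrt{3 - 2} = - 4 \sqrt{1} = \left(-4\right) 1 = -4$)
$V = 78$
$F{\left(T \right)} = - \frac{1}{4}$ ($F{\left(T \right)} = \frac{1}{-4} = - \frac{1}{4}$)
$F{\left(1 \right)} + V \left(-84\right) = - \frac{1}{4} + 78 \left(-84\right) = - \frac{1}{4} - 6552 = - \frac{26209}{4}$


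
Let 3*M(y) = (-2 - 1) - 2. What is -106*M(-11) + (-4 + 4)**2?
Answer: 530/3 ≈ 176.67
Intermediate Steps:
M(y) = -5/3 (M(y) = ((-2 - 1) - 2)/3 = (-3 - 2)/3 = (1/3)*(-5) = -5/3)
-106*M(-11) + (-4 + 4)**2 = -106*(-5/3) + (-4 + 4)**2 = 530/3 + 0**2 = 530/3 + 0 = 530/3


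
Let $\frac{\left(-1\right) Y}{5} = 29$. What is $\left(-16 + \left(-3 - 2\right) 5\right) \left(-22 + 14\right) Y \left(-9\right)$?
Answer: $428040$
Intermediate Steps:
$Y = -145$ ($Y = \left(-5\right) 29 = -145$)
$\left(-16 + \left(-3 - 2\right) 5\right) \left(-22 + 14\right) Y \left(-9\right) = \left(-16 + \left(-3 - 2\right) 5\right) \left(-22 + 14\right) \left(-145\right) \left(-9\right) = \left(-16 - 25\right) \left(-8\right) \left(-145\right) \left(-9\right) = \left(-41\right) \left(-8\right) \left(-145\right) \left(-9\right) = 328 \left(-145\right) \left(-9\right) = \left(-47560\right) \left(-9\right) = 428040$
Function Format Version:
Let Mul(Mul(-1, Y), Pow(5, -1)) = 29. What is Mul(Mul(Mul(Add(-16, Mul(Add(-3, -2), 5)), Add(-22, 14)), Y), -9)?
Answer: 428040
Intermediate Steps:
Y = -145 (Y = Mul(-5, 29) = -145)
Mul(Mul(Mul(Add(-16, Mul(Add(-3, -2), 5)), Add(-22, 14)), Y), -9) = Mul(Mul(Mul(Add(-16, Mul(Add(-3, -2), 5)), Add(-22, 14)), -145), -9) = Mul(Mul(Mul(Add(-16, Mul(-5, 5)), -8), -145), -9) = Mul(Mul(Mul(Add(-16, -25), -8), -145), -9) = Mul(Mul(Mul(-41, -8), -145), -9) = Mul(Mul(328, -145), -9) = Mul(-47560, -9) = 428040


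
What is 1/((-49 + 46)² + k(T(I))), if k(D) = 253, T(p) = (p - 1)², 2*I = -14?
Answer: 1/262 ≈ 0.0038168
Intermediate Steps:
I = -7 (I = (½)*(-14) = -7)
T(p) = (-1 + p)²
1/((-49 + 46)² + k(T(I))) = 1/((-49 + 46)² + 253) = 1/((-3)² + 253) = 1/(9 + 253) = 1/262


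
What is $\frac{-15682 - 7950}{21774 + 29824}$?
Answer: $- \frac{11816}{25799} \approx -0.458$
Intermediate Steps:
$\frac{-15682 - 7950}{21774 + 29824} = - \frac{23632}{51598} = \left(-23632\right) \frac{1}{51598} = - \frac{11816}{25799}$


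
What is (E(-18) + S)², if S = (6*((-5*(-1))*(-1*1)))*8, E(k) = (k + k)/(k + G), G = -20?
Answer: 20629764/361 ≈ 57146.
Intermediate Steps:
E(k) = 2*k/(-20 + k) (E(k) = (k + k)/(k - 20) = (2*k)/(-20 + k) = 2*k/(-20 + k))
S = -240 (S = (6*(5*(-1)))*8 = (6*(-5))*8 = -30*8 = -240)
(E(-18) + S)² = (2*(-18)/(-20 - 18) - 240)² = (2*(-18)/(-38) - 240)² = (2*(-18)*(-1/38) - 240)² = (18/19 - 240)² = (-4542/19)² = 20629764/361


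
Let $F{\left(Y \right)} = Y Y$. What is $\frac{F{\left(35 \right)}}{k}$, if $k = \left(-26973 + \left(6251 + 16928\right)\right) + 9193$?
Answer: $\frac{1225}{5399} \approx 0.22689$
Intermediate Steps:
$k = 5399$ ($k = \left(-26973 + 23179\right) + 9193 = -3794 + 9193 = 5399$)
$F{\left(Y \right)} = Y^{2}$
$\frac{F{\left(35 \right)}}{k} = \frac{35^{2}}{5399} = 1225 \cdot \frac{1}{5399} = \frac{1225}{5399}$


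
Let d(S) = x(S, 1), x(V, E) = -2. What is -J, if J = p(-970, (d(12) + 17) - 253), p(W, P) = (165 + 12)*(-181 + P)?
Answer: 74163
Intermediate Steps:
d(S) = -2
p(W, P) = -32037 + 177*P (p(W, P) = 177*(-181 + P) = -32037 + 177*P)
J = -74163 (J = -32037 + 177*((-2 + 17) - 253) = -32037 + 177*(15 - 253) = -32037 + 177*(-238) = -32037 - 42126 = -74163)
-J = -1*(-74163) = 74163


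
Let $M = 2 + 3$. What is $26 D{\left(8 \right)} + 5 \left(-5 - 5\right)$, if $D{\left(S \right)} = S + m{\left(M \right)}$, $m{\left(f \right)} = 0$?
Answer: $158$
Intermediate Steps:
$M = 5$
$D{\left(S \right)} = S$ ($D{\left(S \right)} = S + 0 = S$)
$26 D{\left(8 \right)} + 5 \left(-5 - 5\right) = 26 \cdot 8 + 5 \left(-5 - 5\right) = 208 + 5 \left(-10\right) = 208 - 50 = 158$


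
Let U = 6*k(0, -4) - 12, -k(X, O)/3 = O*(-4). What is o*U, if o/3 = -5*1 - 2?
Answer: 6300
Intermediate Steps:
k(X, O) = 12*O (k(X, O) = -3*O*(-4) = -(-12)*O = 12*O)
o = -21 (o = 3*(-5*1 - 2) = 3*(-5 - 2) = 3*(-7) = -21)
U = -300 (U = 6*(12*(-4)) - 12 = 6*(-48) - 12 = -288 - 12 = -300)
o*U = -21*(-300) = 6300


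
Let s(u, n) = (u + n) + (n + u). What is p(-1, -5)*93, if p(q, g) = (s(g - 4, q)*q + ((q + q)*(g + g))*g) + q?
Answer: -7533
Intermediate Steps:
s(u, n) = 2*n + 2*u (s(u, n) = (n + u) + (n + u) = 2*n + 2*u)
p(q, g) = q + q*(-8 + 2*g + 2*q) + 4*q*g² (p(q, g) = ((2*q + 2*(g - 4))*q + ((q + q)*(g + g))*g) + q = ((2*q + 2*(-4 + g))*q + ((2*q)*(2*g))*g) + q = ((2*q + (-8 + 2*g))*q + (4*g*q)*g) + q = ((-8 + 2*g + 2*q)*q + 4*q*g²) + q = (q*(-8 + 2*g + 2*q) + 4*q*g²) + q = q + q*(-8 + 2*g + 2*q) + 4*q*g²)
p(-1, -5)*93 = -(-7 + 2*(-5) + 2*(-1) + 4*(-5)²)*93 = -(-7 - 10 - 2 + 4*25)*93 = -(-7 - 10 - 2 + 100)*93 = -1*81*93 = -81*93 = -7533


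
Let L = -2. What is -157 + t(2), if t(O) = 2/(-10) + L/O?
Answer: -791/5 ≈ -158.20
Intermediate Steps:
t(O) = -⅕ - 2/O (t(O) = 2/(-10) - 2/O = 2*(-⅒) - 2/O = -⅕ - 2/O)
-157 + t(2) = -157 + (⅕)*(-10 - 1*2)/2 = -157 + (⅕)*(½)*(-10 - 2) = -157 + (⅕)*(½)*(-12) = -157 - 6/5 = -791/5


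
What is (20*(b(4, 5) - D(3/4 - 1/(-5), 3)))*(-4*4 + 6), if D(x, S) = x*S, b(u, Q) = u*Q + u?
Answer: -4230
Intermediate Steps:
b(u, Q) = u + Q*u (b(u, Q) = Q*u + u = u + Q*u)
D(x, S) = S*x
(20*(b(4, 5) - D(3/4 - 1/(-5), 3)))*(-4*4 + 6) = (20*(4*(1 + 5) - 3*(3/4 - 1/(-5))))*(-4*4 + 6) = (20*(4*6 - 3*(3*(¼) - 1*(-⅕))))*(-16 + 6) = (20*(24 - 3*(¾ + ⅕)))*(-10) = (20*(24 - 3*19/20))*(-10) = (20*(24 - 1*57/20))*(-10) = (20*(24 - 57/20))*(-10) = (20*(423/20))*(-10) = 423*(-10) = -4230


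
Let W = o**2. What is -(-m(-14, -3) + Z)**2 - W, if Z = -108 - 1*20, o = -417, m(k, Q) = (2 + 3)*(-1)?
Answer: -189018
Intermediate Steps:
m(k, Q) = -5 (m(k, Q) = 5*(-1) = -5)
Z = -128 (Z = -108 - 20 = -128)
W = 173889 (W = (-417)**2 = 173889)
-(-m(-14, -3) + Z)**2 - W = -(-1*(-5) - 128)**2 - 1*173889 = -(5 - 128)**2 - 173889 = -1*(-123)**2 - 173889 = -1*15129 - 173889 = -15129 - 173889 = -189018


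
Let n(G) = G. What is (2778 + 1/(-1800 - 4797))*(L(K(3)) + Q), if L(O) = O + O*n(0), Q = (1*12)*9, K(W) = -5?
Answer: 1887625895/6597 ≈ 2.8613e+5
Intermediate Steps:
Q = 108 (Q = 12*9 = 108)
L(O) = O (L(O) = O + O*0 = O + 0 = O)
(2778 + 1/(-1800 - 4797))*(L(K(3)) + Q) = (2778 + 1/(-1800 - 4797))*(-5 + 108) = (2778 + 1/(-6597))*103 = (2778 - 1/6597)*103 = (18326465/6597)*103 = 1887625895/6597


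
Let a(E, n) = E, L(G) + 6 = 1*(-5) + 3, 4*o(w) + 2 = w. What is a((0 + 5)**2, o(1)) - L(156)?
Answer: 33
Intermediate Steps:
o(w) = -1/2 + w/4
L(G) = -8 (L(G) = -6 + (1*(-5) + 3) = -6 + (-5 + 3) = -6 - 2 = -8)
a((0 + 5)**2, o(1)) - L(156) = (0 + 5)**2 - 1*(-8) = 5**2 + 8 = 25 + 8 = 33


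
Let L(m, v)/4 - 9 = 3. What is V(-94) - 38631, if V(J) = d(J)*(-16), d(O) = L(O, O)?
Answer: -39399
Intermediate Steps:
L(m, v) = 48 (L(m, v) = 36 + 4*3 = 36 + 12 = 48)
d(O) = 48
V(J) = -768 (V(J) = 48*(-16) = -768)
V(-94) - 38631 = -768 - 38631 = -39399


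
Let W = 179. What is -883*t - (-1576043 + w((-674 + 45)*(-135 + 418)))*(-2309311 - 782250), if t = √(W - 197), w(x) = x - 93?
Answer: -5423040087223 - 2649*I*√2 ≈ -5.423e+12 - 3746.3*I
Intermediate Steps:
w(x) = -93 + x
t = 3*I*√2 (t = √(179 - 197) = √(-18) = 3*I*√2 ≈ 4.2426*I)
-883*t - (-1576043 + w((-674 + 45)*(-135 + 418)))*(-2309311 - 782250) = -2649*I*√2 - (-1576043 + (-93 + (-674 + 45)*(-135 + 418)))*(-2309311 - 782250) = -2649*I*√2 - (-1576043 + (-93 - 629*283))*(-3091561) = -2649*I*√2 - (-1576043 + (-93 - 178007))*(-3091561) = -2649*I*√2 - (-1576043 - 178100)*(-3091561) = -2649*I*√2 - (-1754143)*(-3091561) = -2649*I*√2 - 1*5423040087223 = -2649*I*√2 - 5423040087223 = -5423040087223 - 2649*I*√2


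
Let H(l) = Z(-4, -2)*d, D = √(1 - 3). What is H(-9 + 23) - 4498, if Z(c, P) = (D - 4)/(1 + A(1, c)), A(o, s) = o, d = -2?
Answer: -4494 - I*√2 ≈ -4494.0 - 1.4142*I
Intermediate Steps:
D = I*√2 (D = √(-2) = I*√2 ≈ 1.4142*I)
Z(c, P) = -2 + I*√2/2 (Z(c, P) = (I*√2 - 4)/(1 + 1) = (-4 + I*√2)/2 = (-4 + I*√2)*(½) = -2 + I*√2/2)
H(l) = 4 - I*√2 (H(l) = (-2 + I*√2/2)*(-2) = 4 - I*√2)
H(-9 + 23) - 4498 = (4 - I*√2) - 4498 = -4494 - I*√2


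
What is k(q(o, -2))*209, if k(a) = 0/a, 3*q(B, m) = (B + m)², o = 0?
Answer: 0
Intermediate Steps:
q(B, m) = (B + m)²/3
k(a) = 0
k(q(o, -2))*209 = 0*209 = 0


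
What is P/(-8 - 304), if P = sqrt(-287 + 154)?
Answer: -I*sqrt(133)/312 ≈ -0.036963*I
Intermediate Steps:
P = I*sqrt(133) (P = sqrt(-133) = I*sqrt(133) ≈ 11.533*I)
P/(-8 - 304) = (I*sqrt(133))/(-8 - 304) = (I*sqrt(133))/(-312) = -I*sqrt(133)/312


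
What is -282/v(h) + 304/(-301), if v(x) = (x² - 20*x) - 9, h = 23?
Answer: -17187/3010 ≈ -5.7100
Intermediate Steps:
v(x) = -9 + x² - 20*x
-282/v(h) + 304/(-301) = -282/(-9 + 23² - 20*23) + 304/(-301) = -282/(-9 + 529 - 460) + 304*(-1/301) = -282/60 - 304/301 = -282*1/60 - 304/301 = -47/10 - 304/301 = -17187/3010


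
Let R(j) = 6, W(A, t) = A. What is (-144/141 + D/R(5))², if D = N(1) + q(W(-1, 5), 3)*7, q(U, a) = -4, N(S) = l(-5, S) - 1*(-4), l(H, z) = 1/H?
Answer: 50794129/1988100 ≈ 25.549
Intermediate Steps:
N(S) = 19/5 (N(S) = 1/(-5) - 1*(-4) = -⅕ + 4 = 19/5)
D = -121/5 (D = 19/5 - 4*7 = 19/5 - 28 = -121/5 ≈ -24.200)
(-144/141 + D/R(5))² = (-144/141 - 121/5/6)² = (-144*1/141 - 121/5*⅙)² = (-48/47 - 121/30)² = (-7127/1410)² = 50794129/1988100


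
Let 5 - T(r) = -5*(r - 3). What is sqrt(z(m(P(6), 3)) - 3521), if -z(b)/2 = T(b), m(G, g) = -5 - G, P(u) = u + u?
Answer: I*sqrt(3331) ≈ 57.715*I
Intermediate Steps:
P(u) = 2*u
T(r) = -10 + 5*r (T(r) = 5 - (-5)*(r - 3) = 5 - (-5)*(-3 + r) = 5 - (15 - 5*r) = 5 + (-15 + 5*r) = -10 + 5*r)
z(b) = 20 - 10*b (z(b) = -2*(-10 + 5*b) = 20 - 10*b)
sqrt(z(m(P(6), 3)) - 3521) = sqrt((20 - 10*(-5 - 2*6)) - 3521) = sqrt((20 - 10*(-5 - 1*12)) - 3521) = sqrt((20 - 10*(-5 - 12)) - 3521) = sqrt((20 - 10*(-17)) - 3521) = sqrt((20 + 170) - 3521) = sqrt(190 - 3521) = sqrt(-3331) = I*sqrt(3331)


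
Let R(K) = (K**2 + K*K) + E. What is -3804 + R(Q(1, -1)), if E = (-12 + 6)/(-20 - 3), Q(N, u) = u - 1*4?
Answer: -86336/23 ≈ -3753.7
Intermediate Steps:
Q(N, u) = -4 + u (Q(N, u) = u - 4 = -4 + u)
E = 6/23 (E = -6/(-23) = -6*(-1/23) = 6/23 ≈ 0.26087)
R(K) = 6/23 + 2*K**2 (R(K) = (K**2 + K*K) + 6/23 = (K**2 + K**2) + 6/23 = 2*K**2 + 6/23 = 6/23 + 2*K**2)
-3804 + R(Q(1, -1)) = -3804 + (6/23 + 2*(-4 - 1)**2) = -3804 + (6/23 + 2*(-5)**2) = -3804 + (6/23 + 2*25) = -3804 + (6/23 + 50) = -3804 + 1156/23 = -86336/23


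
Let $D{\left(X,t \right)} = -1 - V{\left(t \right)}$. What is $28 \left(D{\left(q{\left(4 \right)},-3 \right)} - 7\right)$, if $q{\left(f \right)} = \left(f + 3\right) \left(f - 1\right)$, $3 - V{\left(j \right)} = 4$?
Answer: $-196$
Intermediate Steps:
$V{\left(j \right)} = -1$ ($V{\left(j \right)} = 3 - 4 = -1$)
$q{\left(f \right)} = \left(-1 + f\right) \left(3 + f\right)$ ($q{\left(f \right)} = \left(3 + f\right) \left(-1 + f\right) = \left(-1 + f\right) \left(3 + f\right)$)
$D{\left(X,t \right)} = 0$ ($D{\left(X,t \right)} = -1 - -1 = -1 + 1 = 0$)
$28 \left(D{\left(q{\left(4 \right)},-3 \right)} - 7\right) = 28 \left(0 - 7\right) = 28 \left(-7\right) = -196$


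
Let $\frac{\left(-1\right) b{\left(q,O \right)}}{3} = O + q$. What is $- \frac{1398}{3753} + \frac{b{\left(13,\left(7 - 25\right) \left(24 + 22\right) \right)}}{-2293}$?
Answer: $- \frac{4127233}{2868543} \approx -1.4388$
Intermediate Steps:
$b{\left(q,O \right)} = - 3 O - 3 q$ ($b{\left(q,O \right)} = - 3 \left(O + q\right) = - 3 O - 3 q$)
$- \frac{1398}{3753} + \frac{b{\left(13,\left(7 - 25\right) \left(24 + 22\right) \right)}}{-2293} = - \frac{1398}{3753} + \frac{- 3 \left(7 - 25\right) \left(24 + 22\right) - 39}{-2293} = \left(-1398\right) \frac{1}{3753} + \left(- 3 \left(\left(-18\right) 46\right) - 39\right) \left(- \frac{1}{2293}\right) = - \frac{466}{1251} + \left(\left(-3\right) \left(-828\right) - 39\right) \left(- \frac{1}{2293}\right) = - \frac{466}{1251} + \left(2484 - 39\right) \left(- \frac{1}{2293}\right) = - \frac{466}{1251} + 2445 \left(- \frac{1}{2293}\right) = - \frac{466}{1251} - \frac{2445}{2293} = - \frac{4127233}{2868543}$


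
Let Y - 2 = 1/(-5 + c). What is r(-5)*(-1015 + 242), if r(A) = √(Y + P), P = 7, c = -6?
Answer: -5411*√22/11 ≈ -2307.3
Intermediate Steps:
Y = 21/11 (Y = 2 + 1/(-5 - 6) = 2 + 1/(-11) = 2 - 1/11 = 21/11 ≈ 1.9091)
r(A) = 7*√22/11 (r(A) = √(21/11 + 7) = √(98/11) = 7*√22/11)
r(-5)*(-1015 + 242) = (7*√22/11)*(-1015 + 242) = (7*√22/11)*(-773) = -5411*√22/11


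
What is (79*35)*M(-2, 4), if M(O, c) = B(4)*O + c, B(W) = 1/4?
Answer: 19355/2 ≈ 9677.5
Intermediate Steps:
B(W) = ¼
M(O, c) = c + O/4 (M(O, c) = O/4 + c = c + O/4)
(79*35)*M(-2, 4) = (79*35)*(4 + (¼)*(-2)) = 2765*(4 - ½) = 2765*(7/2) = 19355/2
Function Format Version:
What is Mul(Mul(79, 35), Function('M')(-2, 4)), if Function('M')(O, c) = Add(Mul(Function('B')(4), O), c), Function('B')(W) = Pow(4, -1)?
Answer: Rational(19355, 2) ≈ 9677.5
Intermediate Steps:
Function('B')(W) = Rational(1, 4)
Function('M')(O, c) = Add(c, Mul(Rational(1, 4), O)) (Function('M')(O, c) = Add(Mul(Rational(1, 4), O), c) = Add(c, Mul(Rational(1, 4), O)))
Mul(Mul(79, 35), Function('M')(-2, 4)) = Mul(Mul(79, 35), Add(4, Mul(Rational(1, 4), -2))) = Mul(2765, Add(4, Rational(-1, 2))) = Mul(2765, Rational(7, 2)) = Rational(19355, 2)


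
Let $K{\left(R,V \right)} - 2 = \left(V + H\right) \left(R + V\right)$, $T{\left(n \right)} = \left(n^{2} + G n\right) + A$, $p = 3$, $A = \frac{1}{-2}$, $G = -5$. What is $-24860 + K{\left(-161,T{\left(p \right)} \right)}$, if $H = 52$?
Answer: $- \frac{129917}{4} \approx -32479.0$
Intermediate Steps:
$A = - \frac{1}{2} \approx -0.5$
$T{\left(n \right)} = - \frac{1}{2} + n^{2} - 5 n$ ($T{\left(n \right)} = \left(n^{2} - 5 n\right) - \frac{1}{2} = - \frac{1}{2} + n^{2} - 5 n$)
$K{\left(R,V \right)} = 2 + \left(52 + V\right) \left(R + V\right)$ ($K{\left(R,V \right)} = 2 + \left(V + 52\right) \left(R + V\right) = 2 + \left(52 + V\right) \left(R + V\right)$)
$-24860 + K{\left(-161,T{\left(p \right)} \right)} = -24860 + \left(2 + \left(- \frac{1}{2} + 3^{2} - 15\right)^{2} + 52 \left(-161\right) + 52 \left(- \frac{1}{2} + 3^{2} - 15\right) - 161 \left(- \frac{1}{2} + 3^{2} - 15\right)\right) = -24860 + \left(2 + \left(- \frac{1}{2} + 9 - 15\right)^{2} - 8372 + 52 \left(- \frac{1}{2} + 9 - 15\right) - 161 \left(- \frac{1}{2} + 9 - 15\right)\right) = -24860 + \left(2 + \left(- \frac{13}{2}\right)^{2} - 8372 + 52 \left(- \frac{13}{2}\right) - - \frac{2093}{2}\right) = -24860 + \left(2 + \frac{169}{4} - 8372 - 338 + \frac{2093}{2}\right) = -24860 - \frac{30477}{4} = - \frac{129917}{4}$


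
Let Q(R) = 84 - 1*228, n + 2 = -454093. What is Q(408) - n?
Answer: 453951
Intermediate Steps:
n = -454095 (n = -2 - 454093 = -454095)
Q(R) = -144 (Q(R) = 84 - 228 = -144)
Q(408) - n = -144 - 1*(-454095) = -144 + 454095 = 453951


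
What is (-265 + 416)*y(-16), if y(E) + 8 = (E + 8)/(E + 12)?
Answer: -906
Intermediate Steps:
y(E) = -8 + (8 + E)/(12 + E) (y(E) = -8 + (E + 8)/(E + 12) = -8 + (8 + E)/(12 + E))
(-265 + 416)*y(-16) = (-265 + 416)*((-88 - 7*(-16))/(12 - 16)) = 151*((-88 + 112)/(-4)) = 151*(-¼*24) = 151*(-6) = -906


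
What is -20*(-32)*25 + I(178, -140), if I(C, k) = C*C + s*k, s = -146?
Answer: 68124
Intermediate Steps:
I(C, k) = C² - 146*k (I(C, k) = C*C - 146*k = C² - 146*k)
-20*(-32)*25 + I(178, -140) = -20*(-32)*25 + (178² - 146*(-140)) = 640*25 + (31684 + 20440) = 16000 + 52124 = 68124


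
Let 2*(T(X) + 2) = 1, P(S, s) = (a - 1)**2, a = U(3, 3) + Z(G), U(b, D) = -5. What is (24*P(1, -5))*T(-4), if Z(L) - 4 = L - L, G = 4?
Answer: -144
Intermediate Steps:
Z(L) = 4 (Z(L) = 4 + (L - L) = 4 + 0 = 4)
a = -1 (a = -5 + 4 = -1)
P(S, s) = 4 (P(S, s) = (-1 - 1)**2 = (-2)**2 = 4)
T(X) = -3/2 (T(X) = -2 + (1/2)*1 = -2 + 1/2 = -3/2)
(24*P(1, -5))*T(-4) = (24*4)*(-3/2) = 96*(-3/2) = -144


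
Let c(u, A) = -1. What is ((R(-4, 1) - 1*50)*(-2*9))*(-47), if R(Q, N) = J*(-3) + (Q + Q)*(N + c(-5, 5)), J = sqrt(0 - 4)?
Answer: -42300 - 5076*I ≈ -42300.0 - 5076.0*I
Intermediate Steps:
J = 2*I (J = sqrt(-4) = 2*I ≈ 2.0*I)
R(Q, N) = -6*I + 2*Q*(-1 + N) (R(Q, N) = (2*I)*(-3) + (Q + Q)*(N - 1) = -6*I + (2*Q)*(-1 + N) = -6*I + 2*Q*(-1 + N))
((R(-4, 1) - 1*50)*(-2*9))*(-47) = (((-6*I - 2*(-4) + 2*1*(-4)) - 1*50)*(-2*9))*(-47) = (((-6*I + 8 - 8) - 50)*(-18))*(-47) = ((-6*I - 50)*(-18))*(-47) = ((-50 - 6*I)*(-18))*(-47) = (900 + 108*I)*(-47) = -42300 - 5076*I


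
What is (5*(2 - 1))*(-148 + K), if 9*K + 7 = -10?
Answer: -6745/9 ≈ -749.44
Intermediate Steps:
K = -17/9 (K = -7/9 + (⅑)*(-10) = -7/9 - 10/9 = -17/9 ≈ -1.8889)
(5*(2 - 1))*(-148 + K) = (5*(2 - 1))*(-148 - 17/9) = (5*1)*(-1349/9) = 5*(-1349/9) = -6745/9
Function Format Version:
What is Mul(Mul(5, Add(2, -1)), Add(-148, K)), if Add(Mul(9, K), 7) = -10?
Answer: Rational(-6745, 9) ≈ -749.44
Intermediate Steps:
K = Rational(-17, 9) (K = Add(Rational(-7, 9), Mul(Rational(1, 9), -10)) = Add(Rational(-7, 9), Rational(-10, 9)) = Rational(-17, 9) ≈ -1.8889)
Mul(Mul(5, Add(2, -1)), Add(-148, K)) = Mul(Mul(5, Add(2, -1)), Add(-148, Rational(-17, 9))) = Mul(Mul(5, 1), Rational(-1349, 9)) = Mul(5, Rational(-1349, 9)) = Rational(-6745, 9)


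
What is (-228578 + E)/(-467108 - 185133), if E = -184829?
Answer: 413407/652241 ≈ 0.63383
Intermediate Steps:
(-228578 + E)/(-467108 - 185133) = (-228578 - 184829)/(-467108 - 185133) = -413407/(-652241) = -413407*(-1/652241) = 413407/652241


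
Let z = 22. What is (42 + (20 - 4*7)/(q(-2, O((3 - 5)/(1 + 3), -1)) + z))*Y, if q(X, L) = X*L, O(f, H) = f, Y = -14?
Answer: -13412/23 ≈ -583.13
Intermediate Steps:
q(X, L) = L*X
(42 + (20 - 4*7)/(q(-2, O((3 - 5)/(1 + 3), -1)) + z))*Y = (42 + (20 - 4*7)/(((3 - 5)/(1 + 3))*(-2) + 22))*(-14) = (42 + (20 - 28)/(-2/4*(-2) + 22))*(-14) = (42 - 8/(-2*¼*(-2) + 22))*(-14) = (42 - 8/(-½*(-2) + 22))*(-14) = (42 - 8/(1 + 22))*(-14) = (42 - 8/23)*(-14) = (958/23)*(-14) = -13412/23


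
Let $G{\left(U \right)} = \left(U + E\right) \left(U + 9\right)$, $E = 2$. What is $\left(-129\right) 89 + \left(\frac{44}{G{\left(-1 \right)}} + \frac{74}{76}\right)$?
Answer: $- \frac{218016}{19} \approx -11475.0$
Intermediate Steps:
$G{\left(U \right)} = \left(2 + U\right) \left(9 + U\right)$ ($G{\left(U \right)} = \left(U + 2\right) \left(U + 9\right) = \left(2 + U\right) \left(9 + U\right)$)
$\left(-129\right) 89 + \left(\frac{44}{G{\left(-1 \right)}} + \frac{74}{76}\right) = \left(-129\right) 89 + \left(\frac{44}{18 + \left(-1\right)^{2} + 11 \left(-1\right)} + \frac{74}{76}\right) = -11481 + \left(\frac{44}{18 + 1 - 11} + 74 \cdot \frac{1}{76}\right) = -11481 + \left(\frac{44}{8} + \frac{37}{38}\right) = -11481 + \left(44 \cdot \frac{1}{8} + \frac{37}{38}\right) = -11481 + \left(\frac{11}{2} + \frac{37}{38}\right) = -11481 + \frac{123}{19} = - \frac{218016}{19}$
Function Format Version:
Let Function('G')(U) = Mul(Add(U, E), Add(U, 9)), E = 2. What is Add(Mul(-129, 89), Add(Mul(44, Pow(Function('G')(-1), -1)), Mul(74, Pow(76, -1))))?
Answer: Rational(-218016, 19) ≈ -11475.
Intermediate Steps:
Function('G')(U) = Mul(Add(2, U), Add(9, U)) (Function('G')(U) = Mul(Add(U, 2), Add(U, 9)) = Mul(Add(2, U), Add(9, U)))
Add(Mul(-129, 89), Add(Mul(44, Pow(Function('G')(-1), -1)), Mul(74, Pow(76, -1)))) = Add(Mul(-129, 89), Add(Mul(44, Pow(Add(18, Pow(-1, 2), Mul(11, -1)), -1)), Mul(74, Pow(76, -1)))) = Add(-11481, Add(Mul(44, Pow(Add(18, 1, -11), -1)), Mul(74, Rational(1, 76)))) = Add(-11481, Add(Mul(44, Pow(8, -1)), Rational(37, 38))) = Add(-11481, Add(Mul(44, Rational(1, 8)), Rational(37, 38))) = Add(-11481, Add(Rational(11, 2), Rational(37, 38))) = Add(-11481, Rational(123, 19)) = Rational(-218016, 19)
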